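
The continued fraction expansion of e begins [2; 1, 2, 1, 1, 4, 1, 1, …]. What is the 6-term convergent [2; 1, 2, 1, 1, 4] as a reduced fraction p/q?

Start with 4.
1 + 1/(4/1) = 1 + 1/4 = 5/4
1 + 1/(5/4) = 1 + 4/5 = 9/5
2 + 1/(9/5) = 2 + 5/9 = 23/9
1 + 1/(23/9) = 1 + 9/23 = 32/23
2 + 1/(32/23) = 2 + 23/32 = 87/32

87/32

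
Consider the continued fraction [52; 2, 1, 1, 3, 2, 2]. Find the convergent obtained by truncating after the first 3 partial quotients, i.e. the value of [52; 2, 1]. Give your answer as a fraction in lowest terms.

157/3

Starting at the tail and folding back:
Start with 1.
2 + 1/(1/1) = 2 + 1/1 = 3/1
52 + 1/(3/1) = 52 + 1/3 = 157/3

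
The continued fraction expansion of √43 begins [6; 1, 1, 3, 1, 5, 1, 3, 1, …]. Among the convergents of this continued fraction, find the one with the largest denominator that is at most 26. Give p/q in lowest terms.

List convergents until the denominator exceeds the bound:
a_0 = 6: 6/1  (≤ bound)
a_1 = 1: 7/1  (≤ bound)
a_2 = 1: 13/2  (≤ bound)
a_3 = 3: 46/7  (≤ bound)
a_4 = 1: 59/9  (≤ bound)
a_5 = 5: 341/52  (> 26, stop)

59/9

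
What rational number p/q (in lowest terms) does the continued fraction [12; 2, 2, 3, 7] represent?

1539/124

a_0 = 12: 12/1
a_1 = 2: 25/2
a_2 = 2: 62/5
a_3 = 3: 211/17
a_4 = 7: 1539/124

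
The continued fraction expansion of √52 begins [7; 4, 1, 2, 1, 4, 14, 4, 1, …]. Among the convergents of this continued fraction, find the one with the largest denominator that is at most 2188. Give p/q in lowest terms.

List convergents until the denominator exceeds the bound:
a_0 = 7: 7/1  (≤ bound)
a_1 = 4: 29/4  (≤ bound)
a_2 = 1: 36/5  (≤ bound)
a_3 = 2: 101/14  (≤ bound)
a_4 = 1: 137/19  (≤ bound)
a_5 = 4: 649/90  (≤ bound)
a_6 = 14: 9223/1279  (≤ bound)
a_7 = 4: 37541/5206  (> 2188, stop)

9223/1279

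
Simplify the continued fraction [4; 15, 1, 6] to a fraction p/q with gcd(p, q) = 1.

Start with 6.
1 + 1/(6/1) = 1 + 1/6 = 7/6
15 + 1/(7/6) = 15 + 6/7 = 111/7
4 + 1/(111/7) = 4 + 7/111 = 451/111

451/111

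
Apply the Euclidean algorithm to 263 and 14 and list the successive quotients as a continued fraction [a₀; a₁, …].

263 = 18·14 + 11, so a_0 = 18
14 = 1·11 + 3, so a_1 = 1
11 = 3·3 + 2, so a_2 = 3
3 = 1·2 + 1, so a_3 = 1
2 = 2·1 + 0, so a_4 = 2

[18; 1, 3, 1, 2]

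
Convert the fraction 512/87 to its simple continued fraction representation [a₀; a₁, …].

[5; 1, 7, 1, 2, 3]

Repeatedly divide and take the remainder:
512 ÷ 87 → quotient 5, remainder 77
87 ÷ 77 → quotient 1, remainder 10
77 ÷ 10 → quotient 7, remainder 7
10 ÷ 7 → quotient 1, remainder 3
7 ÷ 3 → quotient 2, remainder 1
3 ÷ 1 → quotient 3, remainder 0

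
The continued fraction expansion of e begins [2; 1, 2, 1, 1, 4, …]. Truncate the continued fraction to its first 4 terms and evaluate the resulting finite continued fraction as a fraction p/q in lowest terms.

11/4

a_0 = 2: 2/1
a_1 = 1: 3/1
a_2 = 2: 8/3
a_3 = 1: 11/4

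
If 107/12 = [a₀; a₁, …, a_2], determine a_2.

107 = 8·12 + 11, so a_0 = 8
12 = 1·11 + 1, so a_1 = 1
11 = 11·1 + 0, so a_2 = 11

11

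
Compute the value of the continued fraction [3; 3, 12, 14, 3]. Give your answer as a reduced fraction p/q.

Build up convergents one term at a time:
a_0 = 3: 3/1
a_1 = 3: 10/3
a_2 = 12: 123/37
a_3 = 14: 1732/521
a_4 = 3: 5319/1600

5319/1600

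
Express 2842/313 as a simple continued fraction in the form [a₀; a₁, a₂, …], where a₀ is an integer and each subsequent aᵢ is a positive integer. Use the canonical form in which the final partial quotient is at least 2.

Apply division with remainder until the remainder is 0:
2842 ÷ 313 → quotient 9, remainder 25
313 ÷ 25 → quotient 12, remainder 13
25 ÷ 13 → quotient 1, remainder 12
13 ÷ 12 → quotient 1, remainder 1
12 ÷ 1 → quotient 12, remainder 0

[9; 12, 1, 1, 12]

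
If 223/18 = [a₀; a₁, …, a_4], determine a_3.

Run the Euclidean algorithm, recording each quotient:
⌊223/18⌋ = 12, remainder 7
⌊18/7⌋ = 2, remainder 4
⌊7/4⌋ = 1, remainder 3
⌊4/3⌋ = 1, remainder 1

1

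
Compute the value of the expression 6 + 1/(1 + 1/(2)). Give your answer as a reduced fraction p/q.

Use the convergent recurrence hₖ = aₖ·hₖ₋₁ + hₖ₋₂ (and likewise for the denominators kₖ):
a_0 = 6: 6/1
a_1 = 1: 7/1
a_2 = 2: 20/3

20/3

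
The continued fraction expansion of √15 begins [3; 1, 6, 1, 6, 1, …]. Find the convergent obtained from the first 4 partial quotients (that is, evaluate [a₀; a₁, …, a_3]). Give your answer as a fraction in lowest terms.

a_0 = 3: 3/1
a_1 = 1: 4/1
a_2 = 6: 27/7
a_3 = 1: 31/8

31/8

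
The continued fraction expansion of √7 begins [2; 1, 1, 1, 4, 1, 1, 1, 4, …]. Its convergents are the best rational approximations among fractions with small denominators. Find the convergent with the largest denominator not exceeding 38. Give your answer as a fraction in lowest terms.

82/31

a_0 = 2: 2/1  (≤ bound)
a_1 = 1: 3/1  (≤ bound)
a_2 = 1: 5/2  (≤ bound)
a_3 = 1: 8/3  (≤ bound)
a_4 = 4: 37/14  (≤ bound)
a_5 = 1: 45/17  (≤ bound)
a_6 = 1: 82/31  (≤ bound)
a_7 = 1: 127/48  (> 38, stop)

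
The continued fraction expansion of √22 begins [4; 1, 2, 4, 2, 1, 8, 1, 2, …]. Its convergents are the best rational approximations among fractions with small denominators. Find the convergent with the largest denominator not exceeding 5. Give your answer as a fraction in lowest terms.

14/3

a_0 = 4: 4/1  (≤ bound)
a_1 = 1: 5/1  (≤ bound)
a_2 = 2: 14/3  (≤ bound)
a_3 = 4: 61/13  (> 5, stop)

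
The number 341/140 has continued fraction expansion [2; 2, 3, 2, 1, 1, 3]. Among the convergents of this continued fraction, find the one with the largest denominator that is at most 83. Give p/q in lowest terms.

a_0 = 2: 2/1  (≤ bound)
a_1 = 2: 5/2  (≤ bound)
a_2 = 3: 17/7  (≤ bound)
a_3 = 2: 39/16  (≤ bound)
a_4 = 1: 56/23  (≤ bound)
a_5 = 1: 95/39  (≤ bound)
a_6 = 3: 341/140  (> 83, stop)

95/39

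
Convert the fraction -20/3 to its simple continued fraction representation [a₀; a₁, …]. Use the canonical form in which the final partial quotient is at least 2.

-20 = -7·3 + 1, so a_0 = -7
3 = 3·1 + 0, so a_1 = 3

[-7; 3]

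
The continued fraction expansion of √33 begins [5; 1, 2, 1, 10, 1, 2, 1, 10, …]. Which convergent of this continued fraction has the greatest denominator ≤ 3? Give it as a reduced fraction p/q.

a_0 = 5: 5/1  (≤ bound)
a_1 = 1: 6/1  (≤ bound)
a_2 = 2: 17/3  (≤ bound)
a_3 = 1: 23/4  (> 3, stop)

17/3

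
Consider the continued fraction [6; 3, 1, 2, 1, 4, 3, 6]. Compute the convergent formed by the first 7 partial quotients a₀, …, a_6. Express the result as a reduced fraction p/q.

1429/228

Collapse the nested fraction from the inside out:
Start with 3.
4 + 1/(3/1) = 4 + 1/3 = 13/3
1 + 1/(13/3) = 1 + 3/13 = 16/13
2 + 1/(16/13) = 2 + 13/16 = 45/16
1 + 1/(45/16) = 1 + 16/45 = 61/45
3 + 1/(61/45) = 3 + 45/61 = 228/61
6 + 1/(228/61) = 6 + 61/228 = 1429/228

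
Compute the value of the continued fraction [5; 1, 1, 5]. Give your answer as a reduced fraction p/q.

61/11

Work from the innermost term outward:
Start with 5.
1 + 1/(5/1) = 1 + 1/5 = 6/5
1 + 1/(6/5) = 1 + 5/6 = 11/6
5 + 1/(11/6) = 5 + 6/11 = 61/11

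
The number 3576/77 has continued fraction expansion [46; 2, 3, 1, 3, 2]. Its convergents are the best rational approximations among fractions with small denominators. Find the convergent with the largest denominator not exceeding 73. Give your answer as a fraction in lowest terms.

a_0 = 46: 46/1  (≤ bound)
a_1 = 2: 93/2  (≤ bound)
a_2 = 3: 325/7  (≤ bound)
a_3 = 1: 418/9  (≤ bound)
a_4 = 3: 1579/34  (≤ bound)
a_5 = 2: 3576/77  (> 73, stop)

1579/34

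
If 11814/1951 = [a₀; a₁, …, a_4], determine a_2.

Apply division with remainder until the remainder is 0:
⌊11814/1951⌋ = 6, remainder 108
⌊1951/108⌋ = 18, remainder 7
⌊108/7⌋ = 15, remainder 3

15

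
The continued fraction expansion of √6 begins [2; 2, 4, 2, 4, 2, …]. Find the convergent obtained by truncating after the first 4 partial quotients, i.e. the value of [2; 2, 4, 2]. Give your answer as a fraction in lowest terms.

Collapse the nested fraction from the inside out:
Start with 2.
4 + 1/(2/1) = 4 + 1/2 = 9/2
2 + 1/(9/2) = 2 + 2/9 = 20/9
2 + 1/(20/9) = 2 + 9/20 = 49/20

49/20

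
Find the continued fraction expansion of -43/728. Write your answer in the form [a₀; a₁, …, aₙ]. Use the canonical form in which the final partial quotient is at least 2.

[-1; 1, 15, 1, 13, 3]

Repeatedly divide and take the remainder:
⌊-43/728⌋ = -1, remainder 685
⌊728/685⌋ = 1, remainder 43
⌊685/43⌋ = 15, remainder 40
⌊43/40⌋ = 1, remainder 3
⌊40/3⌋ = 13, remainder 1
⌊3/1⌋ = 3, remainder 0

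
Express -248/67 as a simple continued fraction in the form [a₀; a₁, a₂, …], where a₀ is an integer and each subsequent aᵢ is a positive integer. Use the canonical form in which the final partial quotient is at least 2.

[-4; 3, 2, 1, 6]

-248 ÷ 67 → quotient -4, remainder 20
67 ÷ 20 → quotient 3, remainder 7
20 ÷ 7 → quotient 2, remainder 6
7 ÷ 6 → quotient 1, remainder 1
6 ÷ 1 → quotient 6, remainder 0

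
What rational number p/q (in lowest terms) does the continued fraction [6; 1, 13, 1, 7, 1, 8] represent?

8257/1191

Start with 8.
1 + 1/(8/1) = 1 + 1/8 = 9/8
7 + 1/(9/8) = 7 + 8/9 = 71/9
1 + 1/(71/9) = 1 + 9/71 = 80/71
13 + 1/(80/71) = 13 + 71/80 = 1111/80
1 + 1/(1111/80) = 1 + 80/1111 = 1191/1111
6 + 1/(1191/1111) = 6 + 1111/1191 = 8257/1191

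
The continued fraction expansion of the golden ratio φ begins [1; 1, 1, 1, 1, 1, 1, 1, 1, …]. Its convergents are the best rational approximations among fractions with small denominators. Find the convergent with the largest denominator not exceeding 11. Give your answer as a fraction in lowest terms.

List convergents until the denominator exceeds the bound:
a_0 = 1: 1/1  (≤ bound)
a_1 = 1: 2/1  (≤ bound)
a_2 = 1: 3/2  (≤ bound)
a_3 = 1: 5/3  (≤ bound)
a_4 = 1: 8/5  (≤ bound)
a_5 = 1: 13/8  (≤ bound)
a_6 = 1: 21/13  (> 11, stop)

13/8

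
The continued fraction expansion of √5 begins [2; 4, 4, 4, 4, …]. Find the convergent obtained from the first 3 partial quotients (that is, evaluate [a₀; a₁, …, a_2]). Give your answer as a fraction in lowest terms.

38/17

Start with 4.
4 + 1/(4/1) = 4 + 1/4 = 17/4
2 + 1/(17/4) = 2 + 4/17 = 38/17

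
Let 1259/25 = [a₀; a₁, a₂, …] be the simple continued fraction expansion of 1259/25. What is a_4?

2

Repeatedly divide and take the remainder:
1259 = 50·25 + 9, so a_0 = 50
25 = 2·9 + 7, so a_1 = 2
9 = 1·7 + 2, so a_2 = 1
7 = 3·2 + 1, so a_3 = 3
2 = 2·1 + 0, so a_4 = 2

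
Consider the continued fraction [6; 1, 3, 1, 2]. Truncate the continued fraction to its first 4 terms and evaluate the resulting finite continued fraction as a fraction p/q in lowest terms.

Start with 1.
3 + 1/(1/1) = 3 + 1/1 = 4/1
1 + 1/(4/1) = 1 + 1/4 = 5/4
6 + 1/(5/4) = 6 + 4/5 = 34/5

34/5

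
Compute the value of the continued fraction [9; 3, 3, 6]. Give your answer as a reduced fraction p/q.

Start with 6.
3 + 1/(6/1) = 3 + 1/6 = 19/6
3 + 1/(19/6) = 3 + 6/19 = 63/19
9 + 1/(63/19) = 9 + 19/63 = 586/63

586/63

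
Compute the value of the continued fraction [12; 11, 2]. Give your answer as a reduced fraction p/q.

278/23

Start with 2.
11 + 1/(2/1) = 11 + 1/2 = 23/2
12 + 1/(23/2) = 12 + 2/23 = 278/23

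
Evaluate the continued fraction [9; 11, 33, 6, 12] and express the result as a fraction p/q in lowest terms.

242757/26704

Build up convergents one term at a time:
a_0 = 9: 9/1
a_1 = 11: 100/11
a_2 = 33: 3309/364
a_3 = 6: 19954/2195
a_4 = 12: 242757/26704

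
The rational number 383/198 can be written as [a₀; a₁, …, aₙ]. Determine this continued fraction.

383 = 1·198 + 185, so a_0 = 1
198 = 1·185 + 13, so a_1 = 1
185 = 14·13 + 3, so a_2 = 14
13 = 4·3 + 1, so a_3 = 4
3 = 3·1 + 0, so a_4 = 3

[1; 1, 14, 4, 3]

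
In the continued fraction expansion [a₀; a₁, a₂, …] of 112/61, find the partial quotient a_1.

Run the Euclidean algorithm, recording each quotient:
112 ÷ 61 → quotient 1, remainder 51
61 ÷ 51 → quotient 1, remainder 10

1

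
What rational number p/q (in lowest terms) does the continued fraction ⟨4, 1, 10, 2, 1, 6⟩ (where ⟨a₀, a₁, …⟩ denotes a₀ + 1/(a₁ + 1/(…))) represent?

Work from the innermost term outward:
Start with 6.
1 + 1/(6/1) = 1 + 1/6 = 7/6
2 + 1/(7/6) = 2 + 6/7 = 20/7
10 + 1/(20/7) = 10 + 7/20 = 207/20
1 + 1/(207/20) = 1 + 20/207 = 227/207
4 + 1/(227/207) = 4 + 207/227 = 1115/227

1115/227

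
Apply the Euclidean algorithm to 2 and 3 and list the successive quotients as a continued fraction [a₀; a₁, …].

Repeatedly divide and take the remainder:
⌊2/3⌋ = 0, remainder 2
⌊3/2⌋ = 1, remainder 1
⌊2/1⌋ = 2, remainder 0

[0; 1, 2]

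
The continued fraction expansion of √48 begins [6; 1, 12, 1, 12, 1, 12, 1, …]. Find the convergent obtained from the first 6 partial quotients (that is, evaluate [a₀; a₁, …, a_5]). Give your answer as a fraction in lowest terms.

Start with 1.
12 + 1/(1/1) = 12 + 1/1 = 13/1
1 + 1/(13/1) = 1 + 1/13 = 14/13
12 + 1/(14/13) = 12 + 13/14 = 181/14
1 + 1/(181/14) = 1 + 14/181 = 195/181
6 + 1/(195/181) = 6 + 181/195 = 1351/195

1351/195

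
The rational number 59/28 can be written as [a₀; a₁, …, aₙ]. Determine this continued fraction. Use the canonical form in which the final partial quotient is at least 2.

59 = 2·28 + 3, so a_0 = 2
28 = 9·3 + 1, so a_1 = 9
3 = 3·1 + 0, so a_2 = 3

[2; 9, 3]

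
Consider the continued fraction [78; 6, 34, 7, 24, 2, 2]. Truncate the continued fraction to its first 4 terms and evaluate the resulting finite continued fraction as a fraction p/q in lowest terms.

Collapse the nested fraction from the inside out:
Start with 7.
34 + 1/(7/1) = 34 + 1/7 = 239/7
6 + 1/(239/7) = 6 + 7/239 = 1441/239
78 + 1/(1441/239) = 78 + 239/1441 = 112637/1441

112637/1441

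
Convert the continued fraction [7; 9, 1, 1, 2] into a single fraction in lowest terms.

Start with 2.
1 + 1/(2/1) = 1 + 1/2 = 3/2
1 + 1/(3/2) = 1 + 2/3 = 5/3
9 + 1/(5/3) = 9 + 3/5 = 48/5
7 + 1/(48/5) = 7 + 5/48 = 341/48

341/48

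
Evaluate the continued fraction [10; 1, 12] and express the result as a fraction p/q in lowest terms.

142/13

Collapse the nested fraction from the inside out:
Start with 12.
1 + 1/(12/1) = 1 + 1/12 = 13/12
10 + 1/(13/12) = 10 + 12/13 = 142/13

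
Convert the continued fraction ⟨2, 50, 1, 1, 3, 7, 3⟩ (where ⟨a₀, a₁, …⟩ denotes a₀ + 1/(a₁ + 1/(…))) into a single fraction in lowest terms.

16342/8091

Work from the innermost term outward:
Start with 3.
7 + 1/(3/1) = 7 + 1/3 = 22/3
3 + 1/(22/3) = 3 + 3/22 = 69/22
1 + 1/(69/22) = 1 + 22/69 = 91/69
1 + 1/(91/69) = 1 + 69/91 = 160/91
50 + 1/(160/91) = 50 + 91/160 = 8091/160
2 + 1/(8091/160) = 2 + 160/8091 = 16342/8091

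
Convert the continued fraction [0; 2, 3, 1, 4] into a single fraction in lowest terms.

Build up convergents one term at a time:
a_0 = 0: 0/1
a_1 = 2: 1/2
a_2 = 3: 3/7
a_3 = 1: 4/9
a_4 = 4: 19/43

19/43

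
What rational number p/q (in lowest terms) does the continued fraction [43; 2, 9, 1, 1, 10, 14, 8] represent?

2082151/47893

Start with 8.
14 + 1/(8/1) = 14 + 1/8 = 113/8
10 + 1/(113/8) = 10 + 8/113 = 1138/113
1 + 1/(1138/113) = 1 + 113/1138 = 1251/1138
1 + 1/(1251/1138) = 1 + 1138/1251 = 2389/1251
9 + 1/(2389/1251) = 9 + 1251/2389 = 22752/2389
2 + 1/(22752/2389) = 2 + 2389/22752 = 47893/22752
43 + 1/(47893/22752) = 43 + 22752/47893 = 2082151/47893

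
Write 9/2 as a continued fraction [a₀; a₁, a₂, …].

Repeatedly divide and take the remainder:
9 ÷ 2 → quotient 4, remainder 1
2 ÷ 1 → quotient 2, remainder 0

[4; 2]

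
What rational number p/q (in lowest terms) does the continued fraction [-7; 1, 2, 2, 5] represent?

a_0 = -7: -7/1
a_1 = 1: -6/1
a_2 = 2: -19/3
a_3 = 2: -44/7
a_4 = 5: -239/38

-239/38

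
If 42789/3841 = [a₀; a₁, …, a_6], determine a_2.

Run the Euclidean algorithm, recording each quotient:
⌊42789/3841⌋ = 11, remainder 538
⌊3841/538⌋ = 7, remainder 75
⌊538/75⌋ = 7, remainder 13

7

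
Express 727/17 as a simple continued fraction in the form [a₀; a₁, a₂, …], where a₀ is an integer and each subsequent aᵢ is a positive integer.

⌊727/17⌋ = 42, remainder 13
⌊17/13⌋ = 1, remainder 4
⌊13/4⌋ = 3, remainder 1
⌊4/1⌋ = 4, remainder 0

[42; 1, 3, 4]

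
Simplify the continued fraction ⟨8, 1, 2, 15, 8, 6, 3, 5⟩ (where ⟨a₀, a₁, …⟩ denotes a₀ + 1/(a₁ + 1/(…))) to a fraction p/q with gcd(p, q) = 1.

Build up convergents one term at a time:
a_0 = 8: 8/1
a_1 = 1: 9/1
a_2 = 2: 26/3
a_3 = 15: 399/46
a_4 = 8: 3218/371
a_5 = 6: 19707/2272
a_6 = 3: 62339/7187
a_7 = 5: 331402/38207

331402/38207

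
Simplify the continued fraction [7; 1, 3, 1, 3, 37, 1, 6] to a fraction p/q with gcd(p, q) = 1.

Build up convergents one term at a time:
a_0 = 7: 7/1
a_1 = 1: 8/1
a_2 = 3: 31/4
a_3 = 1: 39/5
a_4 = 3: 148/19
a_5 = 37: 5515/708
a_6 = 1: 5663/727
a_7 = 6: 39493/5070

39493/5070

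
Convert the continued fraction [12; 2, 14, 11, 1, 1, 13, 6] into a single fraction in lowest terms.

Build up convergents one term at a time:
a_0 = 12: 12/1
a_1 = 2: 25/2
a_2 = 14: 362/29
a_3 = 11: 4007/321
a_4 = 1: 4369/350
a_5 = 1: 8376/671
a_6 = 13: 113257/9073
a_7 = 6: 687918/55109

687918/55109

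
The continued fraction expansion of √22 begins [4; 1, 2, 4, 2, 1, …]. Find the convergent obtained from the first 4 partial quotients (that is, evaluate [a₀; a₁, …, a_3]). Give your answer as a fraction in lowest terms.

61/13

Build up convergents one term at a time:
a_0 = 4: 4/1
a_1 = 1: 5/1
a_2 = 2: 14/3
a_3 = 4: 61/13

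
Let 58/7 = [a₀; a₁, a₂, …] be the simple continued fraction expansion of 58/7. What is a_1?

58 = 8·7 + 2, so a_0 = 8
7 = 3·2 + 1, so a_1 = 3

3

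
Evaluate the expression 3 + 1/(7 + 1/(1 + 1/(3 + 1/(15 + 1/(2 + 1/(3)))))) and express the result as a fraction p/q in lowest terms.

10651/3404

Start with 3.
2 + 1/(3/1) = 2 + 1/3 = 7/3
15 + 1/(7/3) = 15 + 3/7 = 108/7
3 + 1/(108/7) = 3 + 7/108 = 331/108
1 + 1/(331/108) = 1 + 108/331 = 439/331
7 + 1/(439/331) = 7 + 331/439 = 3404/439
3 + 1/(3404/439) = 3 + 439/3404 = 10651/3404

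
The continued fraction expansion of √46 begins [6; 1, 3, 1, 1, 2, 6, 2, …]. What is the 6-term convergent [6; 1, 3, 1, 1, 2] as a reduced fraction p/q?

156/23

Start with 2.
1 + 1/(2/1) = 1 + 1/2 = 3/2
1 + 1/(3/2) = 1 + 2/3 = 5/3
3 + 1/(5/3) = 3 + 3/5 = 18/5
1 + 1/(18/5) = 1 + 5/18 = 23/18
6 + 1/(23/18) = 6 + 18/23 = 156/23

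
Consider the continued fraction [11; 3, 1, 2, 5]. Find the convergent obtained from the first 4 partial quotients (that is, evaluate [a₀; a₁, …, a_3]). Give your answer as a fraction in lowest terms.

124/11

a_0 = 11: 11/1
a_1 = 3: 34/3
a_2 = 1: 45/4
a_3 = 2: 124/11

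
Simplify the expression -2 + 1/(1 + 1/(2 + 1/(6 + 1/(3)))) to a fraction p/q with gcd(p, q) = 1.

Collapse the nested fraction from the inside out:
Start with 3.
6 + 1/(3/1) = 6 + 1/3 = 19/3
2 + 1/(19/3) = 2 + 3/19 = 41/19
1 + 1/(41/19) = 1 + 19/41 = 60/41
-2 + 1/(60/41) = -2 + 41/60 = -79/60

-79/60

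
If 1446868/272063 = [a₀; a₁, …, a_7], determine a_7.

Repeatedly divide and take the remainder:
1446868 = 5·272063 + 86553, so a_0 = 5
272063 = 3·86553 + 12404, so a_1 = 3
86553 = 6·12404 + 12129, so a_2 = 6
12404 = 1·12129 + 275, so a_3 = 1
12129 = 44·275 + 29, so a_4 = 44
275 = 9·29 + 14, so a_5 = 9
29 = 2·14 + 1, so a_6 = 2
14 = 14·1 + 0, so a_7 = 14

14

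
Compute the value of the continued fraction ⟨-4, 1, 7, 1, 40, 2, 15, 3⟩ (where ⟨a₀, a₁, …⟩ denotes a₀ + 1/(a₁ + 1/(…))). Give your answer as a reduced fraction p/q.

Starting at the tail and folding back:
Start with 3.
15 + 1/(3/1) = 15 + 1/3 = 46/3
2 + 1/(46/3) = 2 + 3/46 = 95/46
40 + 1/(95/46) = 40 + 46/95 = 3846/95
1 + 1/(3846/95) = 1 + 95/3846 = 3941/3846
7 + 1/(3941/3846) = 7 + 3846/3941 = 31433/3941
1 + 1/(31433/3941) = 1 + 3941/31433 = 35374/31433
-4 + 1/(35374/31433) = -4 + 31433/35374 = -110063/35374

-110063/35374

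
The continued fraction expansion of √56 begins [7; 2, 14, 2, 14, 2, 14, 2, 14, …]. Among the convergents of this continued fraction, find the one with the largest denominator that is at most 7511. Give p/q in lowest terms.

13455/1798

a_0 = 7: 7/1  (≤ bound)
a_1 = 2: 15/2  (≤ bound)
a_2 = 14: 217/29  (≤ bound)
a_3 = 2: 449/60  (≤ bound)
a_4 = 14: 6503/869  (≤ bound)
a_5 = 2: 13455/1798  (≤ bound)
a_6 = 14: 194873/26041  (> 7511, stop)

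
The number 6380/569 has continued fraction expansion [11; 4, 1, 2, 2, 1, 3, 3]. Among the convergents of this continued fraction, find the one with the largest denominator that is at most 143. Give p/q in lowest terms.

a_0 = 11: 11/1  (≤ bound)
a_1 = 4: 45/4  (≤ bound)
a_2 = 1: 56/5  (≤ bound)
a_3 = 2: 157/14  (≤ bound)
a_4 = 2: 370/33  (≤ bound)
a_5 = 1: 527/47  (≤ bound)
a_6 = 3: 1951/174  (> 143, stop)

527/47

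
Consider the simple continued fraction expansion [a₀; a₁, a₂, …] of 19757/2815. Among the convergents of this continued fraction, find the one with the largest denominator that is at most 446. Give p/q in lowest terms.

a_0 = 7: 7/1  (≤ bound)
a_1 = 54: 379/54  (≤ bound)
a_2 = 7: 2660/379  (≤ bound)
a_3 = 2: 5699/812  (> 446, stop)

2660/379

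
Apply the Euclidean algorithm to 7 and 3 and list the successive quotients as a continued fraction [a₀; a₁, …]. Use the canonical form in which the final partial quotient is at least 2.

7 = 2·3 + 1, so a_0 = 2
3 = 3·1 + 0, so a_1 = 3

[2; 3]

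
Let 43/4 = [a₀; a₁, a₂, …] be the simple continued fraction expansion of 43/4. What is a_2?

3

Apply division with remainder until the remainder is 0:
43 = 10·4 + 3, so a_0 = 10
4 = 1·3 + 1, so a_1 = 1
3 = 3·1 + 0, so a_2 = 3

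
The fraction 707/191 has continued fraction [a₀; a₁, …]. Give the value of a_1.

1

707 ÷ 191 → quotient 3, remainder 134
191 ÷ 134 → quotient 1, remainder 57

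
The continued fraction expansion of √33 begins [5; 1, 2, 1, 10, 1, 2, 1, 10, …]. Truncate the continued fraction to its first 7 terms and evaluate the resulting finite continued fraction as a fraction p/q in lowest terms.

787/137

Start with 2.
1 + 1/(2/1) = 1 + 1/2 = 3/2
10 + 1/(3/2) = 10 + 2/3 = 32/3
1 + 1/(32/3) = 1 + 3/32 = 35/32
2 + 1/(35/32) = 2 + 32/35 = 102/35
1 + 1/(102/35) = 1 + 35/102 = 137/102
5 + 1/(137/102) = 5 + 102/137 = 787/137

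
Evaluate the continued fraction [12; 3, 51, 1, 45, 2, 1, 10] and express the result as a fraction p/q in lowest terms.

2869904/232735

a_0 = 12: 12/1
a_1 = 3: 37/3
a_2 = 51: 1899/154
a_3 = 1: 1936/157
a_4 = 45: 89019/7219
a_5 = 2: 179974/14595
a_6 = 1: 268993/21814
a_7 = 10: 2869904/232735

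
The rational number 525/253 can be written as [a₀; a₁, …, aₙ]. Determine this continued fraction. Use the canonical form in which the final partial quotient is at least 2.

525 ÷ 253 → quotient 2, remainder 19
253 ÷ 19 → quotient 13, remainder 6
19 ÷ 6 → quotient 3, remainder 1
6 ÷ 1 → quotient 6, remainder 0

[2; 13, 3, 6]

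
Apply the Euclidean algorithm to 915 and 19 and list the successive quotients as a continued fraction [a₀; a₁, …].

Apply division with remainder until the remainder is 0:
915 ÷ 19 → quotient 48, remainder 3
19 ÷ 3 → quotient 6, remainder 1
3 ÷ 1 → quotient 3, remainder 0

[48; 6, 3]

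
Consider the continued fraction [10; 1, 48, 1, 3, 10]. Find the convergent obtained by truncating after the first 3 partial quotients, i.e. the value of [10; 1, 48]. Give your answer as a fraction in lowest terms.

538/49

Work from the innermost term outward:
Start with 48.
1 + 1/(48/1) = 1 + 1/48 = 49/48
10 + 1/(49/48) = 10 + 48/49 = 538/49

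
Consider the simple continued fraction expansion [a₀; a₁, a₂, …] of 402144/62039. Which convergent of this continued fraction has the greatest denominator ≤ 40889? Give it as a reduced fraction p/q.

30265/4669

a_0 = 6: 6/1  (≤ bound)
a_1 = 2: 13/2  (≤ bound)
a_2 = 13: 175/27  (≤ bound)
a_3 = 2: 363/56  (≤ bound)
a_4 = 11: 4168/643  (≤ bound)
a_5 = 2: 8699/1342  (≤ bound)
a_6 = 3: 30265/4669  (≤ bound)
a_7 = 13: 402144/62039  (> 40889, stop)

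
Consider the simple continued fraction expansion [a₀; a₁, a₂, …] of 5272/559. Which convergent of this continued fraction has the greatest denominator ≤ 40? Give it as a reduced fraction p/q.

66/7

List convergents until the denominator exceeds the bound:
a_0 = 9: 9/1  (≤ bound)
a_1 = 2: 19/2  (≤ bound)
a_2 = 3: 66/7  (≤ bound)
a_3 = 7: 481/51  (> 40, stop)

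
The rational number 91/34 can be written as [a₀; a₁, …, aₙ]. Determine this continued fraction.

⌊91/34⌋ = 2, remainder 23
⌊34/23⌋ = 1, remainder 11
⌊23/11⌋ = 2, remainder 1
⌊11/1⌋ = 11, remainder 0

[2; 1, 2, 11]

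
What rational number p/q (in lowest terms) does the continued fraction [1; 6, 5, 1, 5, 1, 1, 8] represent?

4654/4005

Start with 8.
1 + 1/(8/1) = 1 + 1/8 = 9/8
1 + 1/(9/8) = 1 + 8/9 = 17/9
5 + 1/(17/9) = 5 + 9/17 = 94/17
1 + 1/(94/17) = 1 + 17/94 = 111/94
5 + 1/(111/94) = 5 + 94/111 = 649/111
6 + 1/(649/111) = 6 + 111/649 = 4005/649
1 + 1/(4005/649) = 1 + 649/4005 = 4654/4005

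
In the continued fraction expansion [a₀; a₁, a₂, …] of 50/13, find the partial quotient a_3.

2

Apply division with remainder until the remainder is 0:
50 = 3·13 + 11, so a_0 = 3
13 = 1·11 + 2, so a_1 = 1
11 = 5·2 + 1, so a_2 = 5
2 = 2·1 + 0, so a_3 = 2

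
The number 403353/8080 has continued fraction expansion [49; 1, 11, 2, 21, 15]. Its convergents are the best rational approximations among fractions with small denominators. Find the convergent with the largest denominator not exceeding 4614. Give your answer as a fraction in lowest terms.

a_0 = 49: 49/1  (≤ bound)
a_1 = 1: 50/1  (≤ bound)
a_2 = 11: 599/12  (≤ bound)
a_3 = 2: 1248/25  (≤ bound)
a_4 = 21: 26807/537  (≤ bound)
a_5 = 15: 403353/8080  (> 4614, stop)

26807/537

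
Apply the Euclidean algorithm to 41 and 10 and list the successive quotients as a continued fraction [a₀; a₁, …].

[4; 10]

Repeatedly divide and take the remainder:
41 = 4·10 + 1, so a_0 = 4
10 = 10·1 + 0, so a_1 = 10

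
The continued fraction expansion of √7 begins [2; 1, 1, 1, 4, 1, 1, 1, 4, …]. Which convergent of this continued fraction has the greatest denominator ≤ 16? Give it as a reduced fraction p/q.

List convergents until the denominator exceeds the bound:
a_0 = 2: 2/1  (≤ bound)
a_1 = 1: 3/1  (≤ bound)
a_2 = 1: 5/2  (≤ bound)
a_3 = 1: 8/3  (≤ bound)
a_4 = 4: 37/14  (≤ bound)
a_5 = 1: 45/17  (> 16, stop)

37/14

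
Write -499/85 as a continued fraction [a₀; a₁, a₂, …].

[-6; 7, 1, 2, 1, 2]

-499 = -6·85 + 11, so a_0 = -6
85 = 7·11 + 8, so a_1 = 7
11 = 1·8 + 3, so a_2 = 1
8 = 2·3 + 2, so a_3 = 2
3 = 1·2 + 1, so a_4 = 1
2 = 2·1 + 0, so a_5 = 2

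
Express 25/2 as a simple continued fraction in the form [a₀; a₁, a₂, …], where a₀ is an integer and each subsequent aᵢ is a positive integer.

Apply division with remainder until the remainder is 0:
25 ÷ 2 → quotient 12, remainder 1
2 ÷ 1 → quotient 2, remainder 0

[12; 2]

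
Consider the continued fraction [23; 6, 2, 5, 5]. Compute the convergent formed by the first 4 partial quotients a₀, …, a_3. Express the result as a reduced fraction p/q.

Start with 5.
2 + 1/(5/1) = 2 + 1/5 = 11/5
6 + 1/(11/5) = 6 + 5/11 = 71/11
23 + 1/(71/11) = 23 + 11/71 = 1644/71

1644/71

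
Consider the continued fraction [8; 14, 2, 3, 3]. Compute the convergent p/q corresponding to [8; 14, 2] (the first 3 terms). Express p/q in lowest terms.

Use the convergent recurrence hₖ = aₖ·hₖ₋₁ + hₖ₋₂ (and likewise for the denominators kₖ):
a_0 = 8: 8/1
a_1 = 14: 113/14
a_2 = 2: 234/29

234/29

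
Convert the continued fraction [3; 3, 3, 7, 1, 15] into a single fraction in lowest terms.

4351/1318

Start with 15.
1 + 1/(15/1) = 1 + 1/15 = 16/15
7 + 1/(16/15) = 7 + 15/16 = 127/16
3 + 1/(127/16) = 3 + 16/127 = 397/127
3 + 1/(397/127) = 3 + 127/397 = 1318/397
3 + 1/(1318/397) = 3 + 397/1318 = 4351/1318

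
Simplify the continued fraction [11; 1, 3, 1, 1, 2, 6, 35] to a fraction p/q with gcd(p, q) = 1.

60891/5168

Compute successive convergents:
a_0 = 11: 11/1
a_1 = 1: 12/1
a_2 = 3: 47/4
a_3 = 1: 59/5
a_4 = 1: 106/9
a_5 = 2: 271/23
a_6 = 6: 1732/147
a_7 = 35: 60891/5168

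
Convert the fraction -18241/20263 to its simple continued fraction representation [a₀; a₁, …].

Repeatedly divide and take the remainder:
⌊-18241/20263⌋ = -1, remainder 2022
⌊20263/2022⌋ = 10, remainder 43
⌊2022/43⌋ = 47, remainder 1
⌊43/1⌋ = 43, remainder 0

[-1; 10, 47, 43]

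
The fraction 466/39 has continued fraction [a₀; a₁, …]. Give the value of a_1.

1

Apply division with remainder until the remainder is 0:
466 = 11·39 + 37, so a_0 = 11
39 = 1·37 + 2, so a_1 = 1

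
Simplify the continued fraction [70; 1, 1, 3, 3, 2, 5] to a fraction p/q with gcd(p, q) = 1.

20323/288

Work from the innermost term outward:
Start with 5.
2 + 1/(5/1) = 2 + 1/5 = 11/5
3 + 1/(11/5) = 3 + 5/11 = 38/11
3 + 1/(38/11) = 3 + 11/38 = 125/38
1 + 1/(125/38) = 1 + 38/125 = 163/125
1 + 1/(163/125) = 1 + 125/163 = 288/163
70 + 1/(288/163) = 70 + 163/288 = 20323/288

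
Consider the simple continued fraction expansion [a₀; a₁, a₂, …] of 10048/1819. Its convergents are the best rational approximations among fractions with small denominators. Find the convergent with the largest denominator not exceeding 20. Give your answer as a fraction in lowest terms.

105/19

a_0 = 5: 5/1  (≤ bound)
a_1 = 1: 6/1  (≤ bound)
a_2 = 1: 11/2  (≤ bound)
a_3 = 9: 105/19  (≤ bound)
a_4 = 1: 116/21  (> 20, stop)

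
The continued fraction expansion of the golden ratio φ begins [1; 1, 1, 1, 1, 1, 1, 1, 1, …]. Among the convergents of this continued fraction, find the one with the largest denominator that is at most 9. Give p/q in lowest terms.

13/8

a_0 = 1: 1/1  (≤ bound)
a_1 = 1: 2/1  (≤ bound)
a_2 = 1: 3/2  (≤ bound)
a_3 = 1: 5/3  (≤ bound)
a_4 = 1: 8/5  (≤ bound)
a_5 = 1: 13/8  (≤ bound)
a_6 = 1: 21/13  (> 9, stop)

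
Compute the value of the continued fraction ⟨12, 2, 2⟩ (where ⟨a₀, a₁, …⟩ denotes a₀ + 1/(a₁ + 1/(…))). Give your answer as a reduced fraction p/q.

a_0 = 12: 12/1
a_1 = 2: 25/2
a_2 = 2: 62/5

62/5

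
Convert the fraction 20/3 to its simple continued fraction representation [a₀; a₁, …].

[6; 1, 2]

Run the Euclidean algorithm, recording each quotient:
⌊20/3⌋ = 6, remainder 2
⌊3/2⌋ = 1, remainder 1
⌊2/1⌋ = 2, remainder 0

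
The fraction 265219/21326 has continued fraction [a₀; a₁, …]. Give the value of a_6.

15

265219 ÷ 21326 → quotient 12, remainder 9307
21326 ÷ 9307 → quotient 2, remainder 2712
9307 ÷ 2712 → quotient 3, remainder 1171
2712 ÷ 1171 → quotient 2, remainder 370
1171 ÷ 370 → quotient 3, remainder 61
370 ÷ 61 → quotient 6, remainder 4
61 ÷ 4 → quotient 15, remainder 1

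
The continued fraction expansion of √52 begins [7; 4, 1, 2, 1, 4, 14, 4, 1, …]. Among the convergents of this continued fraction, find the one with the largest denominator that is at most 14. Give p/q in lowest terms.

List convergents until the denominator exceeds the bound:
a_0 = 7: 7/1  (≤ bound)
a_1 = 4: 29/4  (≤ bound)
a_2 = 1: 36/5  (≤ bound)
a_3 = 2: 101/14  (≤ bound)
a_4 = 1: 137/19  (> 14, stop)

101/14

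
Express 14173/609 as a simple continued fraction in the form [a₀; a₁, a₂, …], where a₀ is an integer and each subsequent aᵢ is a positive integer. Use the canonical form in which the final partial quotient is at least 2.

[23; 3, 1, 2, 55]

Repeatedly divide and take the remainder:
⌊14173/609⌋ = 23, remainder 166
⌊609/166⌋ = 3, remainder 111
⌊166/111⌋ = 1, remainder 55
⌊111/55⌋ = 2, remainder 1
⌊55/1⌋ = 55, remainder 0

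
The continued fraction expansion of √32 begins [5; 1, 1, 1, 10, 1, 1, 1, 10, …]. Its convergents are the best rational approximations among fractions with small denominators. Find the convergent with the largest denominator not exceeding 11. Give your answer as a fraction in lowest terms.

a_0 = 5: 5/1  (≤ bound)
a_1 = 1: 6/1  (≤ bound)
a_2 = 1: 11/2  (≤ bound)
a_3 = 1: 17/3  (≤ bound)
a_4 = 10: 181/32  (> 11, stop)

17/3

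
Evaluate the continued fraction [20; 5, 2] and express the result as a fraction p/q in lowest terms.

Collapse the nested fraction from the inside out:
Start with 2.
5 + 1/(2/1) = 5 + 1/2 = 11/2
20 + 1/(11/2) = 20 + 2/11 = 222/11

222/11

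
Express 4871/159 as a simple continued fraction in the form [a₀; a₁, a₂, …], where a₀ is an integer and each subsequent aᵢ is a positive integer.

⌊4871/159⌋ = 30, remainder 101
⌊159/101⌋ = 1, remainder 58
⌊101/58⌋ = 1, remainder 43
⌊58/43⌋ = 1, remainder 15
⌊43/15⌋ = 2, remainder 13
⌊15/13⌋ = 1, remainder 2
⌊13/2⌋ = 6, remainder 1
⌊2/1⌋ = 2, remainder 0

[30; 1, 1, 1, 2, 1, 6, 2]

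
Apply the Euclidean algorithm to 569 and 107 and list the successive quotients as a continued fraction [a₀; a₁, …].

[5; 3, 6, 1, 4]

Apply division with remainder until the remainder is 0:
569 ÷ 107 → quotient 5, remainder 34
107 ÷ 34 → quotient 3, remainder 5
34 ÷ 5 → quotient 6, remainder 4
5 ÷ 4 → quotient 1, remainder 1
4 ÷ 1 → quotient 4, remainder 0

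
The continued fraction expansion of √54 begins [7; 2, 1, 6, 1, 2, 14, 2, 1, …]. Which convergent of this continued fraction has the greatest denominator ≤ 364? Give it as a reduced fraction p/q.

List convergents until the denominator exceeds the bound:
a_0 = 7: 7/1  (≤ bound)
a_1 = 2: 15/2  (≤ bound)
a_2 = 1: 22/3  (≤ bound)
a_3 = 6: 147/20  (≤ bound)
a_4 = 1: 169/23  (≤ bound)
a_5 = 2: 485/66  (≤ bound)
a_6 = 14: 6959/947  (> 364, stop)

485/66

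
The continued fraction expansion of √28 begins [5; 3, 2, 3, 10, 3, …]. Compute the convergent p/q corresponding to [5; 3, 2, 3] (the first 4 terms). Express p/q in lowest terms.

Start with 3.
2 + 1/(3/1) = 2 + 1/3 = 7/3
3 + 1/(7/3) = 3 + 3/7 = 24/7
5 + 1/(24/7) = 5 + 7/24 = 127/24

127/24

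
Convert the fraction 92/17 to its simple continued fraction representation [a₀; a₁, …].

Apply division with remainder until the remainder is 0:
92 = 5·17 + 7, so a_0 = 5
17 = 2·7 + 3, so a_1 = 2
7 = 2·3 + 1, so a_2 = 2
3 = 3·1 + 0, so a_3 = 3

[5; 2, 2, 3]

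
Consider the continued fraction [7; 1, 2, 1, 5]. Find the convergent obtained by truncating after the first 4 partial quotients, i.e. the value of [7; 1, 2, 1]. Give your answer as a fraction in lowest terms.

Compute successive convergents:
a_0 = 7: 7/1
a_1 = 1: 8/1
a_2 = 2: 23/3
a_3 = 1: 31/4

31/4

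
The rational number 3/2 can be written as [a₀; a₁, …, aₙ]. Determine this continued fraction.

[1; 2]

⌊3/2⌋ = 1, remainder 1
⌊2/1⌋ = 2, remainder 0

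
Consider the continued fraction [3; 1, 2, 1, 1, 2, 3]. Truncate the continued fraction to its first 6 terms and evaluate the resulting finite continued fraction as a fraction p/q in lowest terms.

a_0 = 3: 3/1
a_1 = 1: 4/1
a_2 = 2: 11/3
a_3 = 1: 15/4
a_4 = 1: 26/7
a_5 = 2: 67/18

67/18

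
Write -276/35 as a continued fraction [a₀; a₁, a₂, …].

[-8; 8, 1, 3]

⌊-276/35⌋ = -8, remainder 4
⌊35/4⌋ = 8, remainder 3
⌊4/3⌋ = 1, remainder 1
⌊3/1⌋ = 3, remainder 0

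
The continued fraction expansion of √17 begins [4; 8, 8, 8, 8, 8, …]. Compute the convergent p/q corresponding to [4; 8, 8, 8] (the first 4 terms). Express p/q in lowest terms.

Use the convergent recurrence hₖ = aₖ·hₖ₋₁ + hₖ₋₂ (and likewise for the denominators kₖ):
a_0 = 4: 4/1
a_1 = 8: 33/8
a_2 = 8: 268/65
a_3 = 8: 2177/528

2177/528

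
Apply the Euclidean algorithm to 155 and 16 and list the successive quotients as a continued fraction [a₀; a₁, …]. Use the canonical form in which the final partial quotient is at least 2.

155 ÷ 16 → quotient 9, remainder 11
16 ÷ 11 → quotient 1, remainder 5
11 ÷ 5 → quotient 2, remainder 1
5 ÷ 1 → quotient 5, remainder 0

[9; 1, 2, 5]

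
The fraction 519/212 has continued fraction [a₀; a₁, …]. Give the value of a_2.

Repeatedly divide and take the remainder:
⌊519/212⌋ = 2, remainder 95
⌊212/95⌋ = 2, remainder 22
⌊95/22⌋ = 4, remainder 7

4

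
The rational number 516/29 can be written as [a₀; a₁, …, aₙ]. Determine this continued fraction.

[17; 1, 3, 1, 5]

516 = 17·29 + 23, so a_0 = 17
29 = 1·23 + 6, so a_1 = 1
23 = 3·6 + 5, so a_2 = 3
6 = 1·5 + 1, so a_3 = 1
5 = 5·1 + 0, so a_4 = 5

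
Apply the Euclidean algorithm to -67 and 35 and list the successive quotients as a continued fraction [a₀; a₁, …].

Run the Euclidean algorithm, recording each quotient:
-67 = -2·35 + 3, so a_0 = -2
35 = 11·3 + 2, so a_1 = 11
3 = 1·2 + 1, so a_2 = 1
2 = 2·1 + 0, so a_3 = 2

[-2; 11, 1, 2]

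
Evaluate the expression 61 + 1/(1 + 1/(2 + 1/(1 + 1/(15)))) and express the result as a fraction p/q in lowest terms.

Start with 15.
1 + 1/(15/1) = 1 + 1/15 = 16/15
2 + 1/(16/15) = 2 + 15/16 = 47/16
1 + 1/(47/16) = 1 + 16/47 = 63/47
61 + 1/(63/47) = 61 + 47/63 = 3890/63

3890/63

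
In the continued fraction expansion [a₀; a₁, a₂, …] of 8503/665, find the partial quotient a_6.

Repeatedly divide and take the remainder:
⌊8503/665⌋ = 12, remainder 523
⌊665/523⌋ = 1, remainder 142
⌊523/142⌋ = 3, remainder 97
⌊142/97⌋ = 1, remainder 45
⌊97/45⌋ = 2, remainder 7
⌊45/7⌋ = 6, remainder 3
⌊7/3⌋ = 2, remainder 1

2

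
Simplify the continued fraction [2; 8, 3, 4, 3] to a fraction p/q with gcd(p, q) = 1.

740/349

Start with 3.
4 + 1/(3/1) = 4 + 1/3 = 13/3
3 + 1/(13/3) = 3 + 3/13 = 42/13
8 + 1/(42/13) = 8 + 13/42 = 349/42
2 + 1/(349/42) = 2 + 42/349 = 740/349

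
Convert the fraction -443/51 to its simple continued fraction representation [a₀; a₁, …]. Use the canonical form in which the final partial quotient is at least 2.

Repeatedly divide and take the remainder:
-443 ÷ 51 → quotient -9, remainder 16
51 ÷ 16 → quotient 3, remainder 3
16 ÷ 3 → quotient 5, remainder 1
3 ÷ 1 → quotient 3, remainder 0

[-9; 3, 5, 3]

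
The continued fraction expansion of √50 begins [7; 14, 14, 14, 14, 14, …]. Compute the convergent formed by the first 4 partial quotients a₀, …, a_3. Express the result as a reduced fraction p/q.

19601/2772

Start with 14.
14 + 1/(14/1) = 14 + 1/14 = 197/14
14 + 1/(197/14) = 14 + 14/197 = 2772/197
7 + 1/(2772/197) = 7 + 197/2772 = 19601/2772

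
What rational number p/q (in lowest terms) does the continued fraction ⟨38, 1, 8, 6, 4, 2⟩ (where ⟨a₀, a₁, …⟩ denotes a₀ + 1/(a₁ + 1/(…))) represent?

Compute successive convergents:
a_0 = 38: 38/1
a_1 = 1: 39/1
a_2 = 8: 350/9
a_3 = 6: 2139/55
a_4 = 4: 8906/229
a_5 = 2: 19951/513

19951/513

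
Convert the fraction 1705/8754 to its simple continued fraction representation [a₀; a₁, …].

1705 = 0·8754 + 1705, so a_0 = 0
8754 = 5·1705 + 229, so a_1 = 5
1705 = 7·229 + 102, so a_2 = 7
229 = 2·102 + 25, so a_3 = 2
102 = 4·25 + 2, so a_4 = 4
25 = 12·2 + 1, so a_5 = 12
2 = 2·1 + 0, so a_6 = 2

[0; 5, 7, 2, 4, 12, 2]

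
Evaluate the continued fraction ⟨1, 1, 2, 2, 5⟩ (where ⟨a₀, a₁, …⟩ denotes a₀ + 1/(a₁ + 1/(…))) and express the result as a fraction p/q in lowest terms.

65/38

Start with 5.
2 + 1/(5/1) = 2 + 1/5 = 11/5
2 + 1/(11/5) = 2 + 5/11 = 27/11
1 + 1/(27/11) = 1 + 11/27 = 38/27
1 + 1/(38/27) = 1 + 27/38 = 65/38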